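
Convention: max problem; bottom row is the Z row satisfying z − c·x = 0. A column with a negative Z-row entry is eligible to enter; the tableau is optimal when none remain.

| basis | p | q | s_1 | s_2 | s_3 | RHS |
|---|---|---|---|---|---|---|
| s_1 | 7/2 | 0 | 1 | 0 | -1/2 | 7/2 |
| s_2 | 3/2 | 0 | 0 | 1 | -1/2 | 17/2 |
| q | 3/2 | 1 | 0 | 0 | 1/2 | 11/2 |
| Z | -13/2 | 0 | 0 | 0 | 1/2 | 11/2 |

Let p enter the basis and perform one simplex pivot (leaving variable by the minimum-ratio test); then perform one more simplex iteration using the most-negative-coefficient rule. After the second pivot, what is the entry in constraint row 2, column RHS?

Ratio test on column p — row 1: (7/2)/(7/2) = 1; row 2: (17/2)/(3/2) = 17/3; row 3: (11/2)/(3/2) = 11/3. Minimum is 1 at row 1 (s_1 leaves); pivot element 7/2.
Divide row 1 by 7/2; eliminate column p from the other rows.
Second iteration: most negative Z-row entry is -3/7 in column s_3, so s_3 enters.
Ratio test on column s_3 — row 1: entry -1/7 ≤ 0; row 2: entry -2/7 ≤ 0; row 3: 4/(5/7) = 28/5. Minimum is 28/5 at row 3 (q leaves); pivot element 5/7.
Divide row 3 by 5/7; eliminate column s_3 from the other rows.
After both pivots, the entry at constraint row 2, column RHS is 43/5.

43/5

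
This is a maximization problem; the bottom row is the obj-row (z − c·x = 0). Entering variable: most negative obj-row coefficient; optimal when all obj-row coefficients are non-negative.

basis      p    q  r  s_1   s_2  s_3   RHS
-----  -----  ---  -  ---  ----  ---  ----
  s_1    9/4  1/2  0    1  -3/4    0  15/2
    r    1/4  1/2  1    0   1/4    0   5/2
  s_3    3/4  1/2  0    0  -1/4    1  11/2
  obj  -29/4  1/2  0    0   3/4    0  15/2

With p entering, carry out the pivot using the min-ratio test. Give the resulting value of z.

Ratio test on column p — row 1: (15/2)/(9/4) = 10/3; row 2: (5/2)/(1/4) = 10; row 3: (11/2)/(3/4) = 22/3. Minimum is 10/3 at row 1 (s_1 leaves); pivot element 9/4.
Pivot on row 1; the obj-row RHS becomes 15/2 − (-29/4)·(10/3) = 95/3.

95/3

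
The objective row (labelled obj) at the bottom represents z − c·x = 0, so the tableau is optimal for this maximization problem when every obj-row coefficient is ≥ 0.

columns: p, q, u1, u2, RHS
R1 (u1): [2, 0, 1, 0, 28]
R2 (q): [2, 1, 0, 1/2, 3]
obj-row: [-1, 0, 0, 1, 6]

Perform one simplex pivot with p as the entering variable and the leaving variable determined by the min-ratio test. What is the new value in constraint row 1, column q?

-1

Ratio test on column p — row 1: 28/2 = 14; row 2: 3/2 = 3/2. Minimum is 3/2 at row 2 (q leaves); pivot element 2.
Divide row 2 by 2; eliminate column p from the other rows.
Row 1 update in column q: 0 − 2·(1/2) = -1.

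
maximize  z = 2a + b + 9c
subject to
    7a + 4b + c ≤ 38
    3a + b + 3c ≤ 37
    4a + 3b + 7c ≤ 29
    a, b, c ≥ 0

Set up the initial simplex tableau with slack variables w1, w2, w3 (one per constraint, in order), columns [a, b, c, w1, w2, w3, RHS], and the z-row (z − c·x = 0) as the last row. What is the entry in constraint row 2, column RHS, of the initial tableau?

37

The RHS of constraint 2 is b_2 = 37.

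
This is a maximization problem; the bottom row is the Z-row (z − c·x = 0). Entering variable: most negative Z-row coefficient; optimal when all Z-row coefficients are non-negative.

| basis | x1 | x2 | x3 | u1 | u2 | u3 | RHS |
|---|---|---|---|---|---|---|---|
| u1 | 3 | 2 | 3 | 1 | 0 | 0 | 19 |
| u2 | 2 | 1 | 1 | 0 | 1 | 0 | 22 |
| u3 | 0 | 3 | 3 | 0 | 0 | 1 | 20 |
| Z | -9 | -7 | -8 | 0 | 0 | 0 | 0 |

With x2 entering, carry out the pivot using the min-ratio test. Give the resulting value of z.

Ratio test on column x2 — row 1: 19/2 = 19/2; row 2: 22/1 = 22; row 3: 20/3 = 20/3. Minimum is 20/3 at row 3 (u3 leaves); pivot element 3.
Pivot on row 3; the Z-row RHS becomes 0 − (-7)·(20/3) = 140/3.

140/3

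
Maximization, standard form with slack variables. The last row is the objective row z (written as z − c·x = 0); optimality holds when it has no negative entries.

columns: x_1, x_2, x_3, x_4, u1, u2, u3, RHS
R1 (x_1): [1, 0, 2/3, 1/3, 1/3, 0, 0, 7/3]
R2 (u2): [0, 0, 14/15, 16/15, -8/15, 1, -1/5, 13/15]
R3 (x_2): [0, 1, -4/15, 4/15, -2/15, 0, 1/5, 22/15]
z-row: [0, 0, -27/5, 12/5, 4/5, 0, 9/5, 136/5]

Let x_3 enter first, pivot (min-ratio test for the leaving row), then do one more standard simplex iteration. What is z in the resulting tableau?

377/10

Ratio test on column x_3 — row 1: (7/3)/(2/3) = 7/2; row 2: (13/15)/(14/15) = 13/14; row 3: entry -4/15 ≤ 0. Minimum is 13/14 at row 2 (u2 leaves); pivot element 14/15.
Pivot on row 2; the z-row RHS becomes 136/5 − (-27/5)·(13/14) = 451/14.
Next entering variable (most negative z-row entry -16/7): u1.
Ratio test on column u1 — row 1: (12/7)/(5/7) = 12/5; row 2: entry -4/7 ≤ 0; row 3: entry -2/7 ≤ 0. Minimum is 12/5 at row 1 (x_1 leaves); pivot element 5/7.
After the second pivot the z-row RHS is 451/14 − (-16/7)·(12/5) = 377/10.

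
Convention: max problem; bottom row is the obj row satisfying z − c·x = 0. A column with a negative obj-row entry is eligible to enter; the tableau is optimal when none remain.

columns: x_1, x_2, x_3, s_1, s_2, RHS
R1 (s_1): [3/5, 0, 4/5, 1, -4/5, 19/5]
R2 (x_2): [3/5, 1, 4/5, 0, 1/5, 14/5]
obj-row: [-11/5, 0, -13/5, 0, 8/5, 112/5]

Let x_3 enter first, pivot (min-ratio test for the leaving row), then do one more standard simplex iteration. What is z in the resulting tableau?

98/3

Ratio test on column x_3 — row 1: (19/5)/(4/5) = 19/4; row 2: (14/5)/(4/5) = 7/2. Minimum is 7/2 at row 2 (x_2 leaves); pivot element 4/5.
Pivot on row 2; the obj-row RHS becomes 112/5 − (-13/5)·(7/2) = 63/2.
Next entering variable (most negative obj-row entry -1/4): x_1.
Ratio test on column x_1 — row 1: entry 0 ≤ 0; row 2: (7/2)/(3/4) = 14/3. Minimum is 14/3 at row 2 (x_3 leaves); pivot element 3/4.
After the second pivot the obj-row RHS is 63/2 − (-1/4)·(14/3) = 98/3.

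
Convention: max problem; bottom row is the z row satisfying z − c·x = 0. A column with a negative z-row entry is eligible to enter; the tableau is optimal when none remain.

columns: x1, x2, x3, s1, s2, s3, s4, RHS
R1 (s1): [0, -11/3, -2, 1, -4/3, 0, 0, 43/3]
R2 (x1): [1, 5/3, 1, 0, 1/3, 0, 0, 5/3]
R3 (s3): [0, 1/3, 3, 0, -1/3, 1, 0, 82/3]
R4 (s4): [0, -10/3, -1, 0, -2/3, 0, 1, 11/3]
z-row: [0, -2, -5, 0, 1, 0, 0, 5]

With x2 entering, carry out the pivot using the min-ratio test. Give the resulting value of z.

7

Ratio test on column x2 — row 1: entry -11/3 ≤ 0; row 2: (5/3)/(5/3) = 1; row 3: (82/3)/(1/3) = 82; row 4: entry -10/3 ≤ 0. Minimum is 1 at row 2 (x1 leaves); pivot element 5/3.
Pivot on row 2; the z-row RHS becomes 5 − (-2)·1 = 7.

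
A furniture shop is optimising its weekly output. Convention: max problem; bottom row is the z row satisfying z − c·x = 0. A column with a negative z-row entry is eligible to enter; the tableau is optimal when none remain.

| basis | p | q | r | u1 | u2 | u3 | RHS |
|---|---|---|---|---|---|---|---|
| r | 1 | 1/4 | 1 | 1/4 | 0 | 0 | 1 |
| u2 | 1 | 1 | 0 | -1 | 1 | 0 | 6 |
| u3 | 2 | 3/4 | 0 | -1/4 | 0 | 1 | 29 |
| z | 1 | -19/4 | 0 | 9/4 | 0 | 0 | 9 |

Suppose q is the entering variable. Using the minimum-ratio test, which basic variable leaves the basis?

Column q entries and ratios — r: 1/(1/4) = 4; u2: 6/1 = 6; u3: 29/(3/4) = 116/3.
Smallest ratio is 4 in the row of r, so r leaves.

r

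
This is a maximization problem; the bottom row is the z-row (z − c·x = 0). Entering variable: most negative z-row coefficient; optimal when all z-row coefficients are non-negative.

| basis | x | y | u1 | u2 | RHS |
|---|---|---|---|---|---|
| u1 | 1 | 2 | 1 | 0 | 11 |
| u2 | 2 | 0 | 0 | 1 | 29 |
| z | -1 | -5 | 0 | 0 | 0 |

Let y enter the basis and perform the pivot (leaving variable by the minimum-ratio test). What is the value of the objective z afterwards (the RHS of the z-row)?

55/2

Ratio test on column y — row 1: 11/2 = 11/2; row 2: entry 0 ≤ 0. Minimum is 11/2 at row 1 (u1 leaves); pivot element 2.
Pivot on row 1; the z-row RHS becomes 0 − (-5)·(11/2) = 55/2.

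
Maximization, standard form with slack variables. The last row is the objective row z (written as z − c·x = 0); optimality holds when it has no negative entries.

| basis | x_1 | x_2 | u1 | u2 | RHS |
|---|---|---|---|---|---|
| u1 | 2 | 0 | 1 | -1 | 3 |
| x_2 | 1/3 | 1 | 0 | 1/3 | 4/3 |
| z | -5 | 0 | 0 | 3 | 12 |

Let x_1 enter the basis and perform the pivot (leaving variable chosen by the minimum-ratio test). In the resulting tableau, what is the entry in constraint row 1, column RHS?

Ratio test on column x_1 — row 1: 3/2 = 3/2; row 2: (4/3)/(1/3) = 4. Minimum is 3/2 at row 1 (u1 leaves); pivot element 2.
Divide row 1 by 2; eliminate column x_1 from the other rows.
In the new row 1, the RHS entry is the old entry divided by the pivot: 3/2 = 3/2.

3/2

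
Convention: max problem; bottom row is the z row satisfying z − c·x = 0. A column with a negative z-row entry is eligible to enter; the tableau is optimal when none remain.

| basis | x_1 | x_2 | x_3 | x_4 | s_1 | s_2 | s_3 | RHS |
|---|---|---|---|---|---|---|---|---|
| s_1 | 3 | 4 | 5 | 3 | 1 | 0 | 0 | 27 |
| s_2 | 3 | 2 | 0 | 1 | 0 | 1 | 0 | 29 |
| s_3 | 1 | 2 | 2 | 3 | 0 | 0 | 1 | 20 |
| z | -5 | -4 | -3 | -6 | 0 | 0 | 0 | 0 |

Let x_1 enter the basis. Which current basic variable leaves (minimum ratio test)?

Column x_1 entries and ratios — s_1: 27/3 = 9; s_2: 29/3 = 29/3; s_3: 20/1 = 20.
Smallest ratio is 9 in the row of s_1, so s_1 leaves.

s_1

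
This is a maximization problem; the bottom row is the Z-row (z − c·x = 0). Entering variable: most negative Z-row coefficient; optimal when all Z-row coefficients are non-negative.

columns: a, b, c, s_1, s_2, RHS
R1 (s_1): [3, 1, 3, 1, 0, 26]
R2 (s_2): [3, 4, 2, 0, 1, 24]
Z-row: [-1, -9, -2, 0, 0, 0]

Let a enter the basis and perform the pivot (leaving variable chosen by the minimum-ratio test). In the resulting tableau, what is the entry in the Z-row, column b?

-23/3

Ratio test on column a — row 1: 26/3 = 26/3; row 2: 24/3 = 8. Minimum is 8 at row 2 (s_2 leaves); pivot element 3.
Divide row 2 by 3; eliminate column a from the other rows.
Z-row update in column b: -9 − (-1)·(4/3) = -23/3.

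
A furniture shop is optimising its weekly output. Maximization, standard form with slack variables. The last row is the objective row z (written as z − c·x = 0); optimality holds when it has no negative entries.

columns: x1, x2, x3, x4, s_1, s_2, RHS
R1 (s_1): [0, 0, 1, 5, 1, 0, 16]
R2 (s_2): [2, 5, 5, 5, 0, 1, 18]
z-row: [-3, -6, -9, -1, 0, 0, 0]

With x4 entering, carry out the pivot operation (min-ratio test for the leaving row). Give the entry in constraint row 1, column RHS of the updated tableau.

16/5

Ratio test on column x4 — row 1: 16/5 = 16/5; row 2: 18/5 = 18/5. Minimum is 16/5 at row 1 (s_1 leaves); pivot element 5.
Divide row 1 by 5; eliminate column x4 from the other rows.
In the new row 1, the RHS entry is the old entry divided by the pivot: 16/5 = 16/5.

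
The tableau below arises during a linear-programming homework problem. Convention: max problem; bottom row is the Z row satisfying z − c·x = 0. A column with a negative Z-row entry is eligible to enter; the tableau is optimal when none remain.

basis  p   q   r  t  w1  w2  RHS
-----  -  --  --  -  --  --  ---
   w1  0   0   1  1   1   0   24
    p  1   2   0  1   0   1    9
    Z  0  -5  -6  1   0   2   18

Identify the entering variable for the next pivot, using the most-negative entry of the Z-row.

r

Negative Z-row entries: q: -5, r: -6.
The most negative is -6 in column r, so r enters.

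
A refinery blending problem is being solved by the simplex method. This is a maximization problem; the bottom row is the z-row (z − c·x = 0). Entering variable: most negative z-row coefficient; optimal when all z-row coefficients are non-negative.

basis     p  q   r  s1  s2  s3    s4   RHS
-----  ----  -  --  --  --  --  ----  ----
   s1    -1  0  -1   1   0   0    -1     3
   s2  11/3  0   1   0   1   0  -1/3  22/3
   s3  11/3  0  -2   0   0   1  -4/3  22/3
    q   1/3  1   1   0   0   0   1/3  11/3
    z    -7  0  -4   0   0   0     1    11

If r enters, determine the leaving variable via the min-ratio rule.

Column r entries and ratios — s1: -1 ≤ 0, skip; s2: (22/3)/1 = 22/3; s3: -2 ≤ 0, skip; q: (11/3)/1 = 11/3.
Smallest ratio is 11/3 in the row of q, so q leaves.

q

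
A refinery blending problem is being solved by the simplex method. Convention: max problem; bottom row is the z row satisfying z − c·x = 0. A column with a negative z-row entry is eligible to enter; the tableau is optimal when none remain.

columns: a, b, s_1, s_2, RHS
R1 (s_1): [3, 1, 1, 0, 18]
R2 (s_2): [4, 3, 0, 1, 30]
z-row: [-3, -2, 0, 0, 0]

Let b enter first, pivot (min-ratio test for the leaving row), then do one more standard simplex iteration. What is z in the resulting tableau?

Ratio test on column b — row 1: 18/1 = 18; row 2: 30/3 = 10. Minimum is 10 at row 2 (s_2 leaves); pivot element 3.
Pivot on row 2; the z-row RHS becomes 0 − (-2)·10 = 20.
Next entering variable (most negative z-row entry -1/3): a.
Ratio test on column a — row 1: 8/(5/3) = 24/5; row 2: 10/(4/3) = 15/2. Minimum is 24/5 at row 1 (s_1 leaves); pivot element 5/3.
After the second pivot the z-row RHS is 20 − (-1/3)·(24/5) = 108/5.

108/5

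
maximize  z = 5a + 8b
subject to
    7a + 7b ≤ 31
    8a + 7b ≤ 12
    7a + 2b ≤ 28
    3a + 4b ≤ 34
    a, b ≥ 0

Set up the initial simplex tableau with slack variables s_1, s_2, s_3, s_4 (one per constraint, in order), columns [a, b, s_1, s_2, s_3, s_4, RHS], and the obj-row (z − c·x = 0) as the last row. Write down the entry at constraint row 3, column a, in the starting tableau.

Constraint 3 has coefficient 7 on a.

7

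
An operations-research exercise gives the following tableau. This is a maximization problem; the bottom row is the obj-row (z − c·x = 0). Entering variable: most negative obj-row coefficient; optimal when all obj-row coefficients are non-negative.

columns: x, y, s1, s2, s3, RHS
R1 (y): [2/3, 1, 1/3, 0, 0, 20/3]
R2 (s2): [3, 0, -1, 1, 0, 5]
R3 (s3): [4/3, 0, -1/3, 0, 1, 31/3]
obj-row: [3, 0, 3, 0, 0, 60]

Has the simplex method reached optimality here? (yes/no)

Every obj-row coefficient is ≥ 0, so the tableau is optimal.

yes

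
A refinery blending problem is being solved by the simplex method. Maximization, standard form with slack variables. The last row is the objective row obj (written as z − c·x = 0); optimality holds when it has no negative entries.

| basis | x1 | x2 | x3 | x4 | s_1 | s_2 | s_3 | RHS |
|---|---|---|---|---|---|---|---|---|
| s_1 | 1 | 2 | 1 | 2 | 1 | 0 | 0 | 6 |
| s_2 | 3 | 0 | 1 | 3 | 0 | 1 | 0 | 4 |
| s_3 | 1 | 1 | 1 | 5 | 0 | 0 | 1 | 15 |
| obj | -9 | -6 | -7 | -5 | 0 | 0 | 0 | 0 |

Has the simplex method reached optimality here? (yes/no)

The obj-row has a negative entry -9 in column x1, so it is not optimal.

no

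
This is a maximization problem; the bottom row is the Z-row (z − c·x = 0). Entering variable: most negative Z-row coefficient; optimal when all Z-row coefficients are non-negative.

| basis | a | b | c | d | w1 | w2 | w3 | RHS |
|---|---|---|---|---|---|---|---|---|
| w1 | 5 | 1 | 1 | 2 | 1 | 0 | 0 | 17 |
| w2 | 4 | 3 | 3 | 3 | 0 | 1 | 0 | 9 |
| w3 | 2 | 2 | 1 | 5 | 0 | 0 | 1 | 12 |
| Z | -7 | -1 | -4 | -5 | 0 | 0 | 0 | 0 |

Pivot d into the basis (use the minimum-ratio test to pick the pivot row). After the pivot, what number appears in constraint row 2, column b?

Ratio test on column d — row 1: 17/2 = 17/2; row 2: 9/3 = 3; row 3: 12/5 = 12/5. Minimum is 12/5 at row 3 (w3 leaves); pivot element 5.
Divide row 3 by 5; eliminate column d from the other rows.
Row 2 update in column b: 3 − 3·(2/5) = 9/5.

9/5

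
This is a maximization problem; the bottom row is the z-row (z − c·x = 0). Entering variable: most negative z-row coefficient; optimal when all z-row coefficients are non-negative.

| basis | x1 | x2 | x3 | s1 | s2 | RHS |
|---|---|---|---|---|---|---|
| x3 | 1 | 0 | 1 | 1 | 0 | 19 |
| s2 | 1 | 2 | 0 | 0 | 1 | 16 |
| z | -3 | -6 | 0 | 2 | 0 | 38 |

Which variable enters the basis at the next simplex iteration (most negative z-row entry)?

x2

Negative z-row entries: x1: -3, x2: -6.
The most negative is -6 in column x2, so x2 enters.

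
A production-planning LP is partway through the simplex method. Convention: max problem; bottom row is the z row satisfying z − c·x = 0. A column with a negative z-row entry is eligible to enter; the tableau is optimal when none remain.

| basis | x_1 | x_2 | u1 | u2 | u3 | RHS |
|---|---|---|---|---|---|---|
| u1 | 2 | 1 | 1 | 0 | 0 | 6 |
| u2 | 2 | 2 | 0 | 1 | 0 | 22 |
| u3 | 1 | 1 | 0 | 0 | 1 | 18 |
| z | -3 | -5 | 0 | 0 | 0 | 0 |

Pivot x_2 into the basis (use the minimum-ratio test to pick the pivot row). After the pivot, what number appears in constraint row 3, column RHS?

Ratio test on column x_2 — row 1: 6/1 = 6; row 2: 22/2 = 11; row 3: 18/1 = 18. Minimum is 6 at row 1 (u1 leaves); pivot element 1.
Divide row 1 by 1; eliminate column x_2 from the other rows.
Row 3 update in column RHS: 18 − 1·6 = 12.

12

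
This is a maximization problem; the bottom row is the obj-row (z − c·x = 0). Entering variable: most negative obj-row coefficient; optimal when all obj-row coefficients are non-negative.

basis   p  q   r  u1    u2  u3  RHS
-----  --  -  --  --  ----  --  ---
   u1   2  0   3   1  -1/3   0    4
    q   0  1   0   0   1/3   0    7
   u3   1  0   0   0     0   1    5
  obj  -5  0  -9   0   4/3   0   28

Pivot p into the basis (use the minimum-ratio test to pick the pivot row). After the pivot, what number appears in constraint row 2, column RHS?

7

Ratio test on column p — row 1: 4/2 = 2; row 2: entry 0 ≤ 0; row 3: 5/1 = 5. Minimum is 2 at row 1 (u1 leaves); pivot element 2.
Divide row 1 by 2; eliminate column p from the other rows.
Row 2 update in column RHS: 7 − 0·2 = 7.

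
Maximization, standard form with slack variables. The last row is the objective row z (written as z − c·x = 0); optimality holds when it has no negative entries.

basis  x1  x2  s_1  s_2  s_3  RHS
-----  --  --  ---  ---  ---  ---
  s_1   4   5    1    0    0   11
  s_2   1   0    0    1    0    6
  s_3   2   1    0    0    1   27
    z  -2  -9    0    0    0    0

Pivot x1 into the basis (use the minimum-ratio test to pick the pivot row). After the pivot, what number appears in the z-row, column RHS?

11/2

Ratio test on column x1 — row 1: 11/4 = 11/4; row 2: 6/1 = 6; row 3: 27/2 = 27/2. Minimum is 11/4 at row 1 (s_1 leaves); pivot element 4.
Divide row 1 by 4; eliminate column x1 from the other rows.
z-row update in column RHS: 0 − (-2)·(11/4) = 11/2.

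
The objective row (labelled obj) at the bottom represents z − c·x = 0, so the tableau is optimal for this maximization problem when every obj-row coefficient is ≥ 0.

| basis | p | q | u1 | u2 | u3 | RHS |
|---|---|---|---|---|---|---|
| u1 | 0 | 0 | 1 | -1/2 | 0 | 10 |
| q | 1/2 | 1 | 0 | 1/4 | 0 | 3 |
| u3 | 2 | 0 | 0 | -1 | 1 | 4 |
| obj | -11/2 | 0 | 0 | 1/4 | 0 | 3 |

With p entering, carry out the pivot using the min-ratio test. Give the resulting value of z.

14

Ratio test on column p — row 1: entry 0 ≤ 0; row 2: 3/(1/2) = 6; row 3: 4/2 = 2. Minimum is 2 at row 3 (u3 leaves); pivot element 2.
Pivot on row 3; the obj-row RHS becomes 3 − (-11/2)·2 = 14.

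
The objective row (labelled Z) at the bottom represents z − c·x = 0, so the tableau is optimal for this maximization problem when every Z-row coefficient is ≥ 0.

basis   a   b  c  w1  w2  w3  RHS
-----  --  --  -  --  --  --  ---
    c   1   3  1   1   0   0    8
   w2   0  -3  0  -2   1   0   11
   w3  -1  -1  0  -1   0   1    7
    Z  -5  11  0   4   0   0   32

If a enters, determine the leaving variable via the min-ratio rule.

c

Column a entries and ratios — c: 8/1 = 8; w2: 0 ≤ 0, skip; w3: -1 ≤ 0, skip.
Smallest ratio is 8 in the row of c, so c leaves.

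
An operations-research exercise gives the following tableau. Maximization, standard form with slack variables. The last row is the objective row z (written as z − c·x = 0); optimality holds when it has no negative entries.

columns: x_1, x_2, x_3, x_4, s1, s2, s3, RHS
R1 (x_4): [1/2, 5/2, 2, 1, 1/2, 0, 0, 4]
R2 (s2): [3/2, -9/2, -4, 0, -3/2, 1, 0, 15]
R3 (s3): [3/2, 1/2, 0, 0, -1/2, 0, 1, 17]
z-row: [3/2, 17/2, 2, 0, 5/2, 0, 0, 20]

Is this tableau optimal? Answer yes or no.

yes

Every z-row coefficient is ≥ 0, so the tableau is optimal.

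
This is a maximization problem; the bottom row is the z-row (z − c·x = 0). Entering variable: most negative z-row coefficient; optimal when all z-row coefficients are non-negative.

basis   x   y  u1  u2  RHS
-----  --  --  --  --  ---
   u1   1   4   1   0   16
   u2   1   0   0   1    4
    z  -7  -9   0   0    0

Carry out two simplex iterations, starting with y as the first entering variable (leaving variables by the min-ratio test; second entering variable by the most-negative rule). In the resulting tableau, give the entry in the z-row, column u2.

19/4

Ratio test on column y — row 1: 16/4 = 4; row 2: entry 0 ≤ 0. Minimum is 4 at row 1 (u1 leaves); pivot element 4.
Divide row 1 by 4; eliminate column y from the other rows.
Second iteration: most negative z-row entry is -19/4 in column x, so x enters.
Ratio test on column x — row 1: 4/(1/4) = 16; row 2: 4/1 = 4. Minimum is 4 at row 2 (u2 leaves); pivot element 1.
Divide row 2 by 1; eliminate column x from the other rows.
After both pivots, the entry at the z-row, column u2 is 19/4.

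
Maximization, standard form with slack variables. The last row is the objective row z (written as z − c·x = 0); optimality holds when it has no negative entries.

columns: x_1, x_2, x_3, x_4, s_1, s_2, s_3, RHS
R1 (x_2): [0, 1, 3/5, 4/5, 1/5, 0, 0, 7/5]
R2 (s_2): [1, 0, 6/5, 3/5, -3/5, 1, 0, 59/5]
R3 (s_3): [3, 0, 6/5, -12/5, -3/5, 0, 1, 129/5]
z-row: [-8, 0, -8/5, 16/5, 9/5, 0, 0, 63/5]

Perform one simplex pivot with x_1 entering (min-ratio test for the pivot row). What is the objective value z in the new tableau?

407/5

Ratio test on column x_1 — row 1: entry 0 ≤ 0; row 2: (59/5)/1 = 59/5; row 3: (129/5)/3 = 43/5. Minimum is 43/5 at row 3 (s_3 leaves); pivot element 3.
Pivot on row 3; the z-row RHS becomes 63/5 − (-8)·(43/5) = 407/5.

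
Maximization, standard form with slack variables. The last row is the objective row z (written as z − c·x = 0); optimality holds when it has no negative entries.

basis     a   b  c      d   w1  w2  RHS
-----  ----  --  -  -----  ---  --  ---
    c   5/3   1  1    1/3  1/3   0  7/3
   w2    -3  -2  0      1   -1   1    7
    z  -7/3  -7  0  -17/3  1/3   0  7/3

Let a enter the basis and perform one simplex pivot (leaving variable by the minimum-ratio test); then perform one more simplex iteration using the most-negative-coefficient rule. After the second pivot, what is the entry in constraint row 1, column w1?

Ratio test on column a — row 1: (7/3)/(5/3) = 7/5; row 2: entry -3 ≤ 0. Minimum is 7/5 at row 1 (c leaves); pivot element 5/3.
Divide row 1 by 5/3; eliminate column a from the other rows.
Second iteration: most negative z-row entry is -28/5 in column b, so b enters.
Ratio test on column b — row 1: (7/5)/(3/5) = 7/3; row 2: entry -1/5 ≤ 0. Minimum is 7/3 at row 1 (a leaves); pivot element 3/5.
Divide row 1 by 3/5; eliminate column b from the other rows.
After both pivots, the entry at constraint row 1, column w1 is 1/3.

1/3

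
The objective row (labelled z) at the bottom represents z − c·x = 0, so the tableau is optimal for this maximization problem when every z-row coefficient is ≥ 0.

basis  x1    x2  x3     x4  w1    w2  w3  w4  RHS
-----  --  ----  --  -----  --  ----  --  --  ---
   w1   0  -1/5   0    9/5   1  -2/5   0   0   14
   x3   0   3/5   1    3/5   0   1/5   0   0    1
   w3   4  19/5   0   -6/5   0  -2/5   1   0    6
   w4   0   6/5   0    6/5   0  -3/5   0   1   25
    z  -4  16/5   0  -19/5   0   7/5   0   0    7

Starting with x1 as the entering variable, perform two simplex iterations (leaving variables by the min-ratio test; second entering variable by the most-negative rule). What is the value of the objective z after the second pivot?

64/3

Ratio test on column x1 — row 1: entry 0 ≤ 0; row 2: entry 0 ≤ 0; row 3: 6/4 = 3/2; row 4: entry 0 ≤ 0. Minimum is 3/2 at row 3 (w3 leaves); pivot element 4.
Pivot on row 3; the z-row RHS becomes 7 − (-4)·(3/2) = 13.
Next entering variable (most negative z-row entry -5): x4.
Ratio test on column x4 — row 1: 14/(9/5) = 70/9; row 2: 1/(3/5) = 5/3; row 3: entry -3/10 ≤ 0; row 4: 25/(6/5) = 125/6. Minimum is 5/3 at row 2 (x3 leaves); pivot element 3/5.
After the second pivot the z-row RHS is 13 − (-5)·(5/3) = 64/3.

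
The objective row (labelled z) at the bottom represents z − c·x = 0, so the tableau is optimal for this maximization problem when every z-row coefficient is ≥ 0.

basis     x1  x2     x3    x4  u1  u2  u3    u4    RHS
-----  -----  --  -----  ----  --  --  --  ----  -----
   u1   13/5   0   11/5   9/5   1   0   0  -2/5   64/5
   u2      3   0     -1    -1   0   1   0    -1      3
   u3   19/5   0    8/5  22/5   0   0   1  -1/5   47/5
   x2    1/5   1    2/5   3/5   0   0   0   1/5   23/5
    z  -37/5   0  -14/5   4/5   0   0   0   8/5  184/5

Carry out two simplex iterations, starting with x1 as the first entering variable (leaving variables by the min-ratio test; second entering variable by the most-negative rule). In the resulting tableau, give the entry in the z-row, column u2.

6/43

Ratio test on column x1 — row 1: (64/5)/(13/5) = 64/13; row 2: 3/3 = 1; row 3: (47/5)/(19/5) = 47/19; row 4: (23/5)/(1/5) = 23. Minimum is 1 at row 2 (u2 leaves); pivot element 3.
Divide row 2 by 3; eliminate column x1 from the other rows.
Second iteration: most negative z-row entry is -79/15 in column x3, so x3 enters.
Ratio test on column x3 — row 1: (51/5)/(46/15) = 153/46; row 2: entry -1/3 ≤ 0; row 3: (28/5)/(43/15) = 84/43; row 4: (22/5)/(7/15) = 66/7. Minimum is 84/43 at row 3 (u3 leaves); pivot element 43/15.
Divide row 3 by 43/15; eliminate column x3 from the other rows.
After both pivots, the entry at the z-row, column u2 is 6/43.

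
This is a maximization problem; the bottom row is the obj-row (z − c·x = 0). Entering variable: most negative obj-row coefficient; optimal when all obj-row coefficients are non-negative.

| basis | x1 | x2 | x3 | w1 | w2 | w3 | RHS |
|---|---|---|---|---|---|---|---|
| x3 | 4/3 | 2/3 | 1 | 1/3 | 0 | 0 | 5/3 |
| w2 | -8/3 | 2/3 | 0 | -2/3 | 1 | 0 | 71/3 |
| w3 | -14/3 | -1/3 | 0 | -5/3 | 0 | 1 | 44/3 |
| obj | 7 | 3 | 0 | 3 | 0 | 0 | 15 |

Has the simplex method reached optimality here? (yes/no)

yes

Every obj-row coefficient is ≥ 0, so the tableau is optimal.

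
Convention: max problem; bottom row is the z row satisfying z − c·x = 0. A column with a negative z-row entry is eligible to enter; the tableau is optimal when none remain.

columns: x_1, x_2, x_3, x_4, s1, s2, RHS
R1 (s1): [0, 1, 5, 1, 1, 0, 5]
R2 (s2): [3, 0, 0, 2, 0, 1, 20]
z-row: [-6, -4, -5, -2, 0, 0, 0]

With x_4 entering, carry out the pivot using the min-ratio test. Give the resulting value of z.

10

Ratio test on column x_4 — row 1: 5/1 = 5; row 2: 20/2 = 10. Minimum is 5 at row 1 (s1 leaves); pivot element 1.
Pivot on row 1; the z-row RHS becomes 0 − (-2)·5 = 10.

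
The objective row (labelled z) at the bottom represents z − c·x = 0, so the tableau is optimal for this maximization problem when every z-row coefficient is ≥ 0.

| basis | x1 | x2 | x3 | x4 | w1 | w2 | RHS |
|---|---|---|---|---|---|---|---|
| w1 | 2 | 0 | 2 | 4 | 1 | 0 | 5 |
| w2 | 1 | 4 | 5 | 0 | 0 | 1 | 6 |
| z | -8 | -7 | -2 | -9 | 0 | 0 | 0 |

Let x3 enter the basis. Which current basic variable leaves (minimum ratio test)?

Column x3 entries and ratios — w1: 5/2 = 5/2; w2: 6/5 = 6/5.
Smallest ratio is 6/5 in the row of w2, so w2 leaves.

w2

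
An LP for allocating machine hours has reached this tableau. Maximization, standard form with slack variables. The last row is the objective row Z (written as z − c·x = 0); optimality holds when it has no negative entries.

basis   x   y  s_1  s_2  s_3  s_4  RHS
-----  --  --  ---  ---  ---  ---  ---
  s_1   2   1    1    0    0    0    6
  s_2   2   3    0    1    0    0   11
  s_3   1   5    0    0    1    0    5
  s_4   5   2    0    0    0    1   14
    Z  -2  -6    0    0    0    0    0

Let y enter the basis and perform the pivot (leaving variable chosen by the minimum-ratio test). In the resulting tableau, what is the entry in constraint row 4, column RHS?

Ratio test on column y — row 1: 6/1 = 6; row 2: 11/3 = 11/3; row 3: 5/5 = 1; row 4: 14/2 = 7. Minimum is 1 at row 3 (s_3 leaves); pivot element 5.
Divide row 3 by 5; eliminate column y from the other rows.
Row 4 update in column RHS: 14 − 2·1 = 12.

12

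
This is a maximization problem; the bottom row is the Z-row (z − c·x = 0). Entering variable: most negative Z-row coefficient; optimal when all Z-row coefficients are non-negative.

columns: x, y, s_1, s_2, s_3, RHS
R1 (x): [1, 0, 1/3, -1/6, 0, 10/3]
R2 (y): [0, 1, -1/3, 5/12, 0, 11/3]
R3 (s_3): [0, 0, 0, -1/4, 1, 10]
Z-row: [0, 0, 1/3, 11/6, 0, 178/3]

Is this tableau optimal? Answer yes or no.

Every Z-row coefficient is ≥ 0, so the tableau is optimal.

yes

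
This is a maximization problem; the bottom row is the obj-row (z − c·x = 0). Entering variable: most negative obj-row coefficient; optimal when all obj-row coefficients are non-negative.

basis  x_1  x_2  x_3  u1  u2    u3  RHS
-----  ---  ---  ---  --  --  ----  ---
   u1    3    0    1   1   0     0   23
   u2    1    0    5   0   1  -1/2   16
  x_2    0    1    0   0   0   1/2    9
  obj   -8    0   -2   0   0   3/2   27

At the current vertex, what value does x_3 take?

0

x_3 is not in the basis, so in the current basic feasible solution x_3 = 0.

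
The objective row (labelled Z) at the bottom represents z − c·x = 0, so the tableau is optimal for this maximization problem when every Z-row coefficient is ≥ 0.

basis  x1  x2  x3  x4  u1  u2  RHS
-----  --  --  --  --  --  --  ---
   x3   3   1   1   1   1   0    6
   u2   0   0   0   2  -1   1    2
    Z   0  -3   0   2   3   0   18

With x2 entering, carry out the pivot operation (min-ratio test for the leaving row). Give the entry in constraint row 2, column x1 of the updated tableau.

Ratio test on column x2 — row 1: 6/1 = 6; row 2: entry 0 ≤ 0. Minimum is 6 at row 1 (x3 leaves); pivot element 1.
Divide row 1 by 1; eliminate column x2 from the other rows.
Row 2 update in column x1: 0 − 0·3 = 0.

0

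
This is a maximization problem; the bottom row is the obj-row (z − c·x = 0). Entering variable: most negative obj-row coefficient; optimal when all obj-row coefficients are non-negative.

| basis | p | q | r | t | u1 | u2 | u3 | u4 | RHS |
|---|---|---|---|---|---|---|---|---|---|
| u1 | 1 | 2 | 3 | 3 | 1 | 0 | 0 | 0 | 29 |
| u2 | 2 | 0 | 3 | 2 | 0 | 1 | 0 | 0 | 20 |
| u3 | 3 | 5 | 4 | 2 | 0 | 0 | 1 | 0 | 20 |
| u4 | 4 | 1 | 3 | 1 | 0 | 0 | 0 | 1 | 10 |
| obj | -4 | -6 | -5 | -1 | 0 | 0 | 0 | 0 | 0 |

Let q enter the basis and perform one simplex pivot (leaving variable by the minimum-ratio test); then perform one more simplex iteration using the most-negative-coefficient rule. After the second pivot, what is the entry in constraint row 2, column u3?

Ratio test on column q — row 1: 29/2 = 29/2; row 2: entry 0 ≤ 0; row 3: 20/5 = 4; row 4: 10/1 = 10. Minimum is 4 at row 3 (u3 leaves); pivot element 5.
Divide row 3 by 5; eliminate column q from the other rows.
Second iteration: most negative obj-row entry is -2/5 in column p, so p enters.
Ratio test on column p — row 1: entry -1/5 ≤ 0; row 2: 20/2 = 10; row 3: 4/(3/5) = 20/3; row 4: 6/(17/5) = 30/17. Minimum is 30/17 at row 4 (u4 leaves); pivot element 17/5.
Divide row 4 by 17/5; eliminate column p from the other rows.
After both pivots, the entry at constraint row 2, column u3 is 2/17.

2/17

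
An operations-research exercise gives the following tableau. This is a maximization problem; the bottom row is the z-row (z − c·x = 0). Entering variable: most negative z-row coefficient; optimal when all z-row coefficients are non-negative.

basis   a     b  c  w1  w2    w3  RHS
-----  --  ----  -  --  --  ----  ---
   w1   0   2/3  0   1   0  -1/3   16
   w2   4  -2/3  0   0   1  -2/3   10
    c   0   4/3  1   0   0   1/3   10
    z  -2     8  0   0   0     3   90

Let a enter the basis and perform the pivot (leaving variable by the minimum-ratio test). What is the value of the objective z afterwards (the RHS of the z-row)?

Ratio test on column a — row 1: entry 0 ≤ 0; row 2: 10/4 = 5/2; row 3: entry 0 ≤ 0. Minimum is 5/2 at row 2 (w2 leaves); pivot element 4.
Pivot on row 2; the z-row RHS becomes 90 − (-2)·(5/2) = 95.

95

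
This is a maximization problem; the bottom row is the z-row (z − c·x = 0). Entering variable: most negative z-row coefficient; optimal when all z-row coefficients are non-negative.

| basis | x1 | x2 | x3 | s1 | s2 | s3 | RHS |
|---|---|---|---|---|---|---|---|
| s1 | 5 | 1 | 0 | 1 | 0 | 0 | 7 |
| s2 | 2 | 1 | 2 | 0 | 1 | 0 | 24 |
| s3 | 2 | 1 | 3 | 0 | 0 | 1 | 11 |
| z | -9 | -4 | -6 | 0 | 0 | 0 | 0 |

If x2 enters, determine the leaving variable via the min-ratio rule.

Column x2 entries and ratios — s1: 7/1 = 7; s2: 24/1 = 24; s3: 11/1 = 11.
Smallest ratio is 7 in the row of s1, so s1 leaves.

s1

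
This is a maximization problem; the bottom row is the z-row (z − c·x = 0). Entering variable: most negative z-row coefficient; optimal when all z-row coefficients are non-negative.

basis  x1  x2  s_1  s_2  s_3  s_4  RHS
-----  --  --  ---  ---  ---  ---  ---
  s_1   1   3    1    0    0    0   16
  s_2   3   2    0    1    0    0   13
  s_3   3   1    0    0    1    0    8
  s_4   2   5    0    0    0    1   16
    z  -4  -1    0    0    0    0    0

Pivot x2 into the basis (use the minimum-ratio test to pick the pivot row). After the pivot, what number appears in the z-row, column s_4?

1/5

Ratio test on column x2 — row 1: 16/3 = 16/3; row 2: 13/2 = 13/2; row 3: 8/1 = 8; row 4: 16/5 = 16/5. Minimum is 16/5 at row 4 (s_4 leaves); pivot element 5.
Divide row 4 by 5; eliminate column x2 from the other rows.
z-row update in column s_4: 0 − (-1)·(1/5) = 1/5.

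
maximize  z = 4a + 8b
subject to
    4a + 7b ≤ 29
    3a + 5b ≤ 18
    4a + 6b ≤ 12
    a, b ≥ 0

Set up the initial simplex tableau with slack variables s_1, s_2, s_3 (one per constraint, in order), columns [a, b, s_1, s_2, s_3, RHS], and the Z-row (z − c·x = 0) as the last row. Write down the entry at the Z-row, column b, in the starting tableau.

-8

The Z-row carries the negated objective coefficients: the b entry is -8.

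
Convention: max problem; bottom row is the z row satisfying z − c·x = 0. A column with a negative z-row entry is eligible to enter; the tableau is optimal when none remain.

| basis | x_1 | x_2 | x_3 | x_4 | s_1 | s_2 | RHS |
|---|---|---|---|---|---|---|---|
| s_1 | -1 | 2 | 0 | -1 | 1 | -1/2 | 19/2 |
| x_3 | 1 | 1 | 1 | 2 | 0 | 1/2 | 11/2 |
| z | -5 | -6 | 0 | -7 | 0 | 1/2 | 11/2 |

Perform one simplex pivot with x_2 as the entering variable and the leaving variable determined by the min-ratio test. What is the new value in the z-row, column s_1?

Ratio test on column x_2 — row 1: (19/2)/2 = 19/4; row 2: (11/2)/1 = 11/2. Minimum is 19/4 at row 1 (s_1 leaves); pivot element 2.
Divide row 1 by 2; eliminate column x_2 from the other rows.
z-row update in column s_1: 0 − (-6)·(1/2) = 3.

3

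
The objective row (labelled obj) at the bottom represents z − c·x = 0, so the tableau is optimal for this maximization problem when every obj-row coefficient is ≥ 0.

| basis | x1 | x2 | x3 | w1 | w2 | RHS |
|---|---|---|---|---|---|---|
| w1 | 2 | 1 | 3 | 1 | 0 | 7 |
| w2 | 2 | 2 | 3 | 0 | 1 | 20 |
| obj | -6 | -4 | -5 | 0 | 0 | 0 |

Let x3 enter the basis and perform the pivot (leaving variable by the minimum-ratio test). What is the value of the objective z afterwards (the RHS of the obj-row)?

Ratio test on column x3 — row 1: 7/3 = 7/3; row 2: 20/3 = 20/3. Minimum is 7/3 at row 1 (w1 leaves); pivot element 3.
Pivot on row 1; the obj-row RHS becomes 0 − (-5)·(7/3) = 35/3.

35/3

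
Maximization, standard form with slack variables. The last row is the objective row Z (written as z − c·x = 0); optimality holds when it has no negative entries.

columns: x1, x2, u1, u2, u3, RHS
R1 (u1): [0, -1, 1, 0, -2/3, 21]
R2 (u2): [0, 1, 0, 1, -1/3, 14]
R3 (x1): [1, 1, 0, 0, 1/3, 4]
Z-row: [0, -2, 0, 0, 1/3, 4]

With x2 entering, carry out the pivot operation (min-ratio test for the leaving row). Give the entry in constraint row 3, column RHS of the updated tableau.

4

Ratio test on column x2 — row 1: entry -1 ≤ 0; row 2: 14/1 = 14; row 3: 4/1 = 4. Minimum is 4 at row 3 (x1 leaves); pivot element 1.
Divide row 3 by 1; eliminate column x2 from the other rows.
In the new row 3, the RHS entry is the old entry divided by the pivot: 4/1 = 4.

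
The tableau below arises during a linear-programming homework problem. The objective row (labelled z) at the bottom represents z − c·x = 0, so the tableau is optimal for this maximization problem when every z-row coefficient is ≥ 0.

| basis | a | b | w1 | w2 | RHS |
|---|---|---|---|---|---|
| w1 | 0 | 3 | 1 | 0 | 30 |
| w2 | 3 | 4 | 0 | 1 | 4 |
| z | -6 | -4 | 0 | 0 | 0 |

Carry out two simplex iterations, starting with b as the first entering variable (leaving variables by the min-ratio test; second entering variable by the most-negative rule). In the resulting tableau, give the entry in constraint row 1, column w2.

Ratio test on column b — row 1: 30/3 = 10; row 2: 4/4 = 1. Minimum is 1 at row 2 (w2 leaves); pivot element 4.
Divide row 2 by 4; eliminate column b from the other rows.
Second iteration: most negative z-row entry is -3 in column a, so a enters.
Ratio test on column a — row 1: entry -9/4 ≤ 0; row 2: 1/(3/4) = 4/3. Minimum is 4/3 at row 2 (b leaves); pivot element 3/4.
Divide row 2 by 3/4; eliminate column a from the other rows.
After both pivots, the entry at constraint row 1, column w2 is 0.

0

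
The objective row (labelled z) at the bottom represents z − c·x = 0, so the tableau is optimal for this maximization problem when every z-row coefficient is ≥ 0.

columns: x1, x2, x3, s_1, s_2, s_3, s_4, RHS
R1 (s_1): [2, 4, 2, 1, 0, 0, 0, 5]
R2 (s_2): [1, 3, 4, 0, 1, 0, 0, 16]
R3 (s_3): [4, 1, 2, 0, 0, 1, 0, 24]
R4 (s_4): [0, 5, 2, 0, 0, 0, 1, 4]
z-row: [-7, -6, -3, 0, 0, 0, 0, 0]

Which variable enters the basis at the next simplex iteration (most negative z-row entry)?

x1

Negative z-row entries: x1: -7, x2: -6, x3: -3.
The most negative is -7 in column x1, so x1 enters.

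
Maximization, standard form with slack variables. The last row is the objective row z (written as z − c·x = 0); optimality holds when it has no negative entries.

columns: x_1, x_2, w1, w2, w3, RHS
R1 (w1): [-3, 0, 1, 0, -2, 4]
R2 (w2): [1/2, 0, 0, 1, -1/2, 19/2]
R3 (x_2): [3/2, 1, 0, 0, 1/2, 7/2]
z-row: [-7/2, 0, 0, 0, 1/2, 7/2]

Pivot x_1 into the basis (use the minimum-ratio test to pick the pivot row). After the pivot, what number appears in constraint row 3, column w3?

1/3

Ratio test on column x_1 — row 1: entry -3 ≤ 0; row 2: (19/2)/(1/2) = 19; row 3: (7/2)/(3/2) = 7/3. Minimum is 7/3 at row 3 (x_2 leaves); pivot element 3/2.
Divide row 3 by 3/2; eliminate column x_1 from the other rows.
In the new row 3, the w3 entry is the old entry divided by the pivot: (1/2)/(3/2) = 1/3.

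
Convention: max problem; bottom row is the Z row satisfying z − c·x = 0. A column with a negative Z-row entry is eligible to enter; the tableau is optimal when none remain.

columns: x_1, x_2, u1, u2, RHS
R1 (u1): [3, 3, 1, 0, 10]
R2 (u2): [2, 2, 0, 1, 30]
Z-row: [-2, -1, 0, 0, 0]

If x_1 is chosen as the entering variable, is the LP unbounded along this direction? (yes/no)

Column x_1 has positive entries in row(s) 1, 2, so the ratio test bounds it — not unbounded.

no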